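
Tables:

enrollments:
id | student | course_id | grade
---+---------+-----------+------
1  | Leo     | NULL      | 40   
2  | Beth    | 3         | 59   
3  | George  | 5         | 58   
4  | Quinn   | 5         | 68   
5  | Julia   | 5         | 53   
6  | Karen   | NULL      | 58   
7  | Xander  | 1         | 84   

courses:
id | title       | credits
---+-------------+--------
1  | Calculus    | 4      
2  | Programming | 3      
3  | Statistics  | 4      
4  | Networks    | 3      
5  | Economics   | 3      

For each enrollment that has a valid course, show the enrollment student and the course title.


INNER JOIN keeps only enrollments rows whose course_id matches an id in courses. Walk through each enrollment:
  - enrollment 1 (Leo): course_id=NULL, no match -> dropped
  - enrollment 2 (Beth): course_id=3 -> matches Statistics
  - enrollment 3 (George): course_id=5 -> matches Economics
  - enrollment 4 (Quinn): course_id=5 -> matches Economics
  - enrollment 5 (Julia): course_id=5 -> matches Economics
  - enrollment 6 (Karen): course_id=NULL, no match -> dropped
  - enrollment 7 (Xander): course_id=1 -> matches Calculus
So 2 of 7 rows are dropped.

SQL:
SELECT a.student, b.title AS course
FROM enrollments a
INNER JOIN courses b ON a.course_id = b.id

Result:
student | course    
--------+-----------
Beth    | Statistics
George  | Economics 
Quinn   | Economics 
Julia   | Economics 
Xander  | Calculus  


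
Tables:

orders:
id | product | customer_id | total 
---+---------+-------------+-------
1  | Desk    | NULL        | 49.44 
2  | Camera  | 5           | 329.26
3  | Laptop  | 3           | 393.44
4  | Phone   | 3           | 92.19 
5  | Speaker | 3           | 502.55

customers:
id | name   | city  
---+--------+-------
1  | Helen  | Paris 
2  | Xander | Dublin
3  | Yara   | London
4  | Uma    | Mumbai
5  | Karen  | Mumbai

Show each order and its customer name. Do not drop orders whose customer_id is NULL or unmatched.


LEFT JOIN keeps every row from orders (the left table); where customer_id has no match in customers, the customer columns become NULL. Walk through each order:
  - order 1 (Desk): customer_id=NULL, no match -> kept with NULL
  - order 2 (Camera): customer_id=5 -> matches Karen
  - order 3 (Laptop): customer_id=3 -> matches Yara
  - order 4 (Phone): customer_id=3 -> matches Yara
  - order 5 (Speaker): customer_id=3 -> matches Yara
All 5 rows appear; 1 has NULL customer.

SQL:
SELECT a.product, b.name AS customer
FROM orders a
LEFT JOIN customers b ON a.customer_id = b.id

Result:
product | customer
--------+---------
Desk    | NULL    
Camera  | Karen   
Laptop  | Yara    
Phone   | Yara    
Speaker | Yara    


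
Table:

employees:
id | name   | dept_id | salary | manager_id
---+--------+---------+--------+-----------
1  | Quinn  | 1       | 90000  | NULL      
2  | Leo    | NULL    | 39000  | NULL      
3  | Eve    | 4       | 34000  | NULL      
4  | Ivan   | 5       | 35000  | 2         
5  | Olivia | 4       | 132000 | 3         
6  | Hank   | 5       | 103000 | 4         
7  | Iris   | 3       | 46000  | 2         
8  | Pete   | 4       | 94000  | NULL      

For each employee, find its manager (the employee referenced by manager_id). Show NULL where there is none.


This is a self-join: employees is joined to a second copy of itself, matching each row's manager_id to another row's id. Use LEFT JOIN so rows with manager_id=NULL are kept.
  - employee 1 (Quinn): manager_id=NULL -> NULL
  - employee 2 (Leo): manager_id=NULL -> NULL
  - employee 3 (Eve): manager_id=NULL -> NULL
  - employee 4 (Ivan): manager_id=2 -> Leo
  - employee 5 (Olivia): manager_id=3 -> Eve
  - employee 6 (Hank): manager_id=4 -> Ivan
  - employee 7 (Iris): manager_id=2 -> Leo
  - employee 8 (Pete): manager_id=NULL -> NULL

SQL:
SELECT a.name AS item, b.name AS manager
FROM employees a
LEFT JOIN employees b ON a.manager_id = b.id

Result:
item   | manager
-------+--------
Quinn  | NULL   
Leo    | NULL   
Eve    | NULL   
Ivan   | Leo    
Olivia | Eve    
Hank   | Ivan   
Iris   | Leo    
Pete   | NULL   


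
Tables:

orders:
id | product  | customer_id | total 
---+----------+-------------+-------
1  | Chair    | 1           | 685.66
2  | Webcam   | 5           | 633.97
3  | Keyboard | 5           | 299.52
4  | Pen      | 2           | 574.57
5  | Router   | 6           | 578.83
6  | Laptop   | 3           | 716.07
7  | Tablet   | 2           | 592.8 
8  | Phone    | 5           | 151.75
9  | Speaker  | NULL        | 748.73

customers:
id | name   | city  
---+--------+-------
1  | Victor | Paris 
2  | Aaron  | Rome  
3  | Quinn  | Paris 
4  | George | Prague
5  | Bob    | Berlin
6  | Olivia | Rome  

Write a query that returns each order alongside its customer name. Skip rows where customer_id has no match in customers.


INNER JOIN keeps only orders rows whose customer_id matches an id in customers. Walk through each order:
  - order 1 (Chair): customer_id=1 -> matches Victor
  - order 2 (Webcam): customer_id=5 -> matches Bob
  - order 3 (Keyboard): customer_id=5 -> matches Bob
  - order 4 (Pen): customer_id=2 -> matches Aaron
  - order 5 (Router): customer_id=6 -> matches Olivia
  - order 6 (Laptop): customer_id=3 -> matches Quinn
  - order 7 (Tablet): customer_id=2 -> matches Aaron
  - order 8 (Phone): customer_id=5 -> matches Bob
  - order 9 (Speaker): customer_id=NULL, no match -> dropped
So 1 of 9 rows is dropped.

SQL:
SELECT a.product, b.name AS customer
FROM orders a
INNER JOIN customers b ON a.customer_id = b.id

Result:
product  | customer
---------+---------
Chair    | Victor  
Webcam   | Bob     
Keyboard | Bob     
Pen      | Aaron   
Router   | Olivia  
Laptop   | Quinn   
Tablet   | Aaron   
Phone    | Bob     


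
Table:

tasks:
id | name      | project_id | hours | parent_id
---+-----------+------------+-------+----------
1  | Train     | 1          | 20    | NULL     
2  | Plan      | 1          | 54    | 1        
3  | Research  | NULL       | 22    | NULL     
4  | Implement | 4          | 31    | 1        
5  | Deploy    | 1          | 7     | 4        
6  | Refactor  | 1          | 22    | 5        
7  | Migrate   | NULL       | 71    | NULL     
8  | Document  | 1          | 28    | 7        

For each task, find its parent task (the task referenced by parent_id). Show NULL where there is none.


This is a self-join: tasks is joined to a second copy of itself, matching each row's parent_id to another row's id. Use LEFT JOIN so rows with parent_id=NULL are kept.
  - task 1 (Train): parent_id=NULL -> NULL
  - task 2 (Plan): parent_id=1 -> Train
  - task 3 (Research): parent_id=NULL -> NULL
  - task 4 (Implement): parent_id=1 -> Train
  - task 5 (Deploy): parent_id=4 -> Implement
  - task 6 (Refactor): parent_id=5 -> Deploy
  - task 7 (Migrate): parent_id=NULL -> NULL
  - task 8 (Document): parent_id=7 -> Migrate

SQL:
SELECT a.name AS item, b.name AS parent
FROM tasks a
LEFT JOIN tasks b ON a.parent_id = b.id

Result:
item      | parent   
----------+----------
Train     | NULL     
Plan      | Train    
Research  | NULL     
Implement | Train    
Deploy    | Implement
Refactor  | Deploy   
Migrate   | NULL     
Document  | Migrate  


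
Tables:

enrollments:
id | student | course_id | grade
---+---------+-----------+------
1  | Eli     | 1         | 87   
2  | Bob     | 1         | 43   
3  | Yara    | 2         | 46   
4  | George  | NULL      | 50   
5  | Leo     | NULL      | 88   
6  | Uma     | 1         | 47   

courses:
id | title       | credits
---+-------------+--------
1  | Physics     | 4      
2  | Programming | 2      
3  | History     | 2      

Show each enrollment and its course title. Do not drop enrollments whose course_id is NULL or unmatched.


LEFT JOIN keeps every row from enrollments (the left table); where course_id has no match in courses, the course columns become NULL. Walk through each enrollment:
  - enrollment 1 (Eli): course_id=1 -> matches Physics
  - enrollment 2 (Bob): course_id=1 -> matches Physics
  - enrollment 3 (Yara): course_id=2 -> matches Programming
  - enrollment 4 (George): course_id=NULL, no match -> kept with NULL
  - enrollment 5 (Leo): course_id=NULL, no match -> kept with NULL
  - enrollment 6 (Uma): course_id=1 -> matches Physics
All 6 rows appear; 2 have NULL course.

SQL:
SELECT a.student, b.title AS course
FROM enrollments a
LEFT JOIN courses b ON a.course_id = b.id

Result:
student | course     
--------+------------
Eli     | Physics    
Bob     | Physics    
Yara    | Programming
George  | NULL       
Leo     | NULL       
Uma     | Physics    


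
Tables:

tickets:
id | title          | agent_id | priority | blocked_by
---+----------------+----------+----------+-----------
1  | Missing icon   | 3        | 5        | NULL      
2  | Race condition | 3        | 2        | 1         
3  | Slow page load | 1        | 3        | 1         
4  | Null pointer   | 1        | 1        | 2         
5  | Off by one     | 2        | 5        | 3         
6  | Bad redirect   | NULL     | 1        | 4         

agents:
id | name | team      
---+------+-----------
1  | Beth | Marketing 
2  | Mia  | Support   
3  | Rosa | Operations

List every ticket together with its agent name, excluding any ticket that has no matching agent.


INNER JOIN keeps only tickets rows whose agent_id matches an id in agents. Walk through each ticket:
  - ticket 1 (Missing icon): agent_id=3 -> matches Rosa
  - ticket 2 (Race condition): agent_id=3 -> matches Rosa
  - ticket 3 (Slow page load): agent_id=1 -> matches Beth
  - ticket 4 (Null pointer): agent_id=1 -> matches Beth
  - ticket 5 (Off by one): agent_id=2 -> matches Mia
  - ticket 6 (Bad redirect): agent_id=NULL, no match -> dropped
So 1 of 6 rows is dropped.

SQL:
SELECT a.title, b.name AS agent
FROM tickets a
INNER JOIN agents b ON a.agent_id = b.id

Result:
title          | agent
---------------+------
Missing icon   | Rosa 
Race condition | Rosa 
Slow page load | Beth 
Null pointer   | Beth 
Off by one     | Mia  


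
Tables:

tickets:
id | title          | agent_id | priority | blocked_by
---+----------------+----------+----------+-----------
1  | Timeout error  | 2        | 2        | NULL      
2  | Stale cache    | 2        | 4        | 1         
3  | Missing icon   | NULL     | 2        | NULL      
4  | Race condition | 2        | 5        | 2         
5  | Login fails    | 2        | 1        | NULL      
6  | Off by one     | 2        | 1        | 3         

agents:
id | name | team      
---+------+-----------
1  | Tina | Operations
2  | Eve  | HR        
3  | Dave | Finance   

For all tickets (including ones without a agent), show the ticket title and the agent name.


LEFT JOIN keeps every row from tickets (the left table); where agent_id has no match in agents, the agent columns become NULL. Walk through each ticket:
  - ticket 1 (Timeout error): agent_id=2 -> matches Eve
  - ticket 2 (Stale cache): agent_id=2 -> matches Eve
  - ticket 3 (Missing icon): agent_id=NULL, no match -> kept with NULL
  - ticket 4 (Race condition): agent_id=2 -> matches Eve
  - ticket 5 (Login fails): agent_id=2 -> matches Eve
  - ticket 6 (Off by one): agent_id=2 -> matches Eve
All 6 rows appear; 1 has NULL agent.

SQL:
SELECT a.title, b.name AS agent
FROM tickets a
LEFT JOIN agents b ON a.agent_id = b.id

Result:
title          | agent
---------------+------
Timeout error  | Eve  
Stale cache    | Eve  
Missing icon   | NULL 
Race condition | Eve  
Login fails    | Eve  
Off by one     | Eve  


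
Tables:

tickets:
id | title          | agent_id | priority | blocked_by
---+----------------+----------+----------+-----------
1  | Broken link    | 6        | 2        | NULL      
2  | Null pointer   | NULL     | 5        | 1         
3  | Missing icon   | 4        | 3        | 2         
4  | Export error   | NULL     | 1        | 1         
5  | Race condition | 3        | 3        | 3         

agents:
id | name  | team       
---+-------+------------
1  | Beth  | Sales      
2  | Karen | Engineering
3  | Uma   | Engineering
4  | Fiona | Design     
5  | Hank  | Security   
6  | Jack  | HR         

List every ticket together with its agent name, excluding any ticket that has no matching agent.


INNER JOIN keeps only tickets rows whose agent_id matches an id in agents. Walk through each ticket:
  - ticket 1 (Broken link): agent_id=6 -> matches Jack
  - ticket 2 (Null pointer): agent_id=NULL, no match -> dropped
  - ticket 3 (Missing icon): agent_id=4 -> matches Fiona
  - ticket 4 (Export error): agent_id=NULL, no match -> dropped
  - ticket 5 (Race condition): agent_id=3 -> matches Uma
So 2 of 5 rows are dropped.

SQL:
SELECT a.title, b.name AS agent
FROM tickets a
INNER JOIN agents b ON a.agent_id = b.id

Result:
title          | agent
---------------+------
Broken link    | Jack 
Missing icon   | Fiona
Race condition | Uma  


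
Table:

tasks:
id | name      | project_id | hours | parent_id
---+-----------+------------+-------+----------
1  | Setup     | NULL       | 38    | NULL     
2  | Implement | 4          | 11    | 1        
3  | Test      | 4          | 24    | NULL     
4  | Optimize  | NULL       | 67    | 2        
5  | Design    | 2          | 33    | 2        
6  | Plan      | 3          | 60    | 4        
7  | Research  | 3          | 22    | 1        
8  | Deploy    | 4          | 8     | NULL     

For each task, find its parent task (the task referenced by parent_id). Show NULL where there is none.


This is a self-join: tasks is joined to a second copy of itself, matching each row's parent_id to another row's id. Use LEFT JOIN so rows with parent_id=NULL are kept.
  - task 1 (Setup): parent_id=NULL -> NULL
  - task 2 (Implement): parent_id=1 -> Setup
  - task 3 (Test): parent_id=NULL -> NULL
  - task 4 (Optimize): parent_id=2 -> Implement
  - task 5 (Design): parent_id=2 -> Implement
  - task 6 (Plan): parent_id=4 -> Optimize
  - task 7 (Research): parent_id=1 -> Setup
  - task 8 (Deploy): parent_id=NULL -> NULL

SQL:
SELECT a.name AS item, b.name AS parent
FROM tasks a
LEFT JOIN tasks b ON a.parent_id = b.id

Result:
item      | parent   
----------+----------
Setup     | NULL     
Implement | Setup    
Test      | NULL     
Optimize  | Implement
Design    | Implement
Plan      | Optimize 
Research  | Setup    
Deploy    | NULL     


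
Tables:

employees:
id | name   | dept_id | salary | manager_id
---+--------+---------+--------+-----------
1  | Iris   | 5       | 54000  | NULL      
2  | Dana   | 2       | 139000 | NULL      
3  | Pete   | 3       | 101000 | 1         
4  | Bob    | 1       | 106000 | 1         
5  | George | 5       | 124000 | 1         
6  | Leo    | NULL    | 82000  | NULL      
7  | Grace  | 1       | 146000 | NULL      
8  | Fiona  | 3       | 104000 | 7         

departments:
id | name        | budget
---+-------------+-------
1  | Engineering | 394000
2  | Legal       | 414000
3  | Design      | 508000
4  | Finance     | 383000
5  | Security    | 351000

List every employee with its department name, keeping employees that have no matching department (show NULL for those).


LEFT JOIN keeps every row from employees (the left table); where dept_id has no match in departments, the department columns become NULL. Walk through each employee:
  - employee 1 (Iris): dept_id=5 -> matches Security
  - employee 2 (Dana): dept_id=2 -> matches Legal
  - employee 3 (Pete): dept_id=3 -> matches Design
  - employee 4 (Bob): dept_id=1 -> matches Engineering
  - employee 5 (George): dept_id=5 -> matches Security
  - employee 6 (Leo): dept_id=NULL, no match -> kept with NULL
  - employee 7 (Grace): dept_id=1 -> matches Engineering
  - employee 8 (Fiona): dept_id=3 -> matches Design
All 8 rows appear; 1 has NULL department.

SQL:
SELECT a.name, b.name AS department
FROM employees a
LEFT JOIN departments b ON a.dept_id = b.id

Result:
name   | department 
-------+------------
Iris   | Security   
Dana   | Legal      
Pete   | Design     
Bob    | Engineering
George | Security   
Leo    | NULL       
Grace  | Engineering
Fiona  | Design     


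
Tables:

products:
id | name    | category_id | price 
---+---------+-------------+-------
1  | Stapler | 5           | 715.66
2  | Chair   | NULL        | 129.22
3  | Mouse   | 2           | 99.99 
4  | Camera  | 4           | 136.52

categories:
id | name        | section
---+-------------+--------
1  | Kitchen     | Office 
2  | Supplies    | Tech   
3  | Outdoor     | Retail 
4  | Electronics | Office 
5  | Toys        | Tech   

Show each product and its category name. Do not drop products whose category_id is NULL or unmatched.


LEFT JOIN keeps every row from products (the left table); where category_id has no match in categories, the category columns become NULL. Walk through each product:
  - product 1 (Stapler): category_id=5 -> matches Toys
  - product 2 (Chair): category_id=NULL, no match -> kept with NULL
  - product 3 (Mouse): category_id=2 -> matches Supplies
  - product 4 (Camera): category_id=4 -> matches Electronics
All 4 rows appear; 1 has NULL category.

SQL:
SELECT a.name, b.name AS category
FROM products a
LEFT JOIN categories b ON a.category_id = b.id

Result:
name    | category   
--------+------------
Stapler | Toys       
Chair   | NULL       
Mouse   | Supplies   
Camera  | Electronics


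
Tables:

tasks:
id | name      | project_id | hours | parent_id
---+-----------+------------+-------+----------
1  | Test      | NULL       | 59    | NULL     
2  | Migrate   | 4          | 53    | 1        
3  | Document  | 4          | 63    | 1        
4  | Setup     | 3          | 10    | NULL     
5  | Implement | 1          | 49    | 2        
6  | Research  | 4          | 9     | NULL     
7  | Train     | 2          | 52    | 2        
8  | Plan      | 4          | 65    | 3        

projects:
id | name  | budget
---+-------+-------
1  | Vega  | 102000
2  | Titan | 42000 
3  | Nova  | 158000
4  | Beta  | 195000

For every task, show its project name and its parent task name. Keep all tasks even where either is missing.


Two LEFT JOINs from the same base table tasks: one to projects via project_id, one to tasks itself via parent_id. Both are LEFT so every task is preserved.
Match against projects:
  - task 1 (Test): project_id=NULL, no match -> kept with NULL
  - task 2 (Migrate): project_id=4 -> matches Beta
  - task 3 (Document): project_id=4 -> matches Beta
  - task 4 (Setup): project_id=3 -> matches Nova
  - task 5 (Implement): project_id=1 -> matches Vega
  - task 6 (Research): project_id=4 -> matches Beta
  - task 7 (Train): project_id=2 -> matches Titan
  - task 8 (Plan): project_id=4 -> matches Beta
Match against tasks (self):
  - task 1 (Test): parent_id=NULL -> NULL
  - task 2 (Migrate): parent_id=1 -> Test
  - task 3 (Document): parent_id=1 -> Test
  - task 4 (Setup): parent_id=NULL -> NULL
  - task 5 (Implement): parent_id=2 -> Migrate
  - task 6 (Research): parent_id=NULL -> NULL
  - task 7 (Train): parent_id=2 -> Migrate
  - task 8 (Plan): parent_id=3 -> Document

SQL:
SELECT a.name, b.name AS project, c.name AS parent
FROM tasks a
LEFT JOIN projects b ON a.project_id = b.id
LEFT JOIN tasks c ON a.parent_id = c.id

Result:
name      | project | parent  
----------+---------+---------
Test      | NULL    | NULL    
Migrate   | Beta    | Test    
Document  | Beta    | Test    
Setup     | Nova    | NULL    
Implement | Vega    | Migrate 
Research  | Beta    | NULL    
Train     | Titan   | Migrate 
Plan      | Beta    | Document


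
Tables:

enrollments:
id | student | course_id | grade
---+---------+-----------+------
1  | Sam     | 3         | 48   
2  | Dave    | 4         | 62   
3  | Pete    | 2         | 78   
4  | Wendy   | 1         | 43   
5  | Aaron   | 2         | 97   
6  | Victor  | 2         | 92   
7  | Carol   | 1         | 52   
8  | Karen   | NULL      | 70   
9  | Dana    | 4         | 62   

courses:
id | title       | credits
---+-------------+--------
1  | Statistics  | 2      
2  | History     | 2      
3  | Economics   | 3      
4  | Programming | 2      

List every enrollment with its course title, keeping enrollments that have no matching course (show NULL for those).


LEFT JOIN keeps every row from enrollments (the left table); where course_id has no match in courses, the course columns become NULL. Walk through each enrollment:
  - enrollment 1 (Sam): course_id=3 -> matches Economics
  - enrollment 2 (Dave): course_id=4 -> matches Programming
  - enrollment 3 (Pete): course_id=2 -> matches History
  - enrollment 4 (Wendy): course_id=1 -> matches Statistics
  - enrollment 5 (Aaron): course_id=2 -> matches History
  - enrollment 6 (Victor): course_id=2 -> matches History
  - enrollment 7 (Carol): course_id=1 -> matches Statistics
  - enrollment 8 (Karen): course_id=NULL, no match -> kept with NULL
  - enrollment 9 (Dana): course_id=4 -> matches Programming
All 9 rows appear; 1 has NULL course.

SQL:
SELECT a.student, b.title AS course
FROM enrollments a
LEFT JOIN courses b ON a.course_id = b.id

Result:
student | course     
--------+------------
Sam     | Economics  
Dave    | Programming
Pete    | History    
Wendy   | Statistics 
Aaron   | History    
Victor  | History    
Carol   | Statistics 
Karen   | NULL       
Dana    | Programming


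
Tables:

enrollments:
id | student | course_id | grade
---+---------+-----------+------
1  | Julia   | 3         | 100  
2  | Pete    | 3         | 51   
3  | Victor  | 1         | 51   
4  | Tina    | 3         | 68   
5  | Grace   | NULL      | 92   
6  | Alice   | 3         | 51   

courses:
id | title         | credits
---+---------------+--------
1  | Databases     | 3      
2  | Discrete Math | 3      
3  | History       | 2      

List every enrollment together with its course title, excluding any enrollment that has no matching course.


INNER JOIN keeps only enrollments rows whose course_id matches an id in courses. Walk through each enrollment:
  - enrollment 1 (Julia): course_id=3 -> matches History
  - enrollment 2 (Pete): course_id=3 -> matches History
  - enrollment 3 (Victor): course_id=1 -> matches Databases
  - enrollment 4 (Tina): course_id=3 -> matches History
  - enrollment 5 (Grace): course_id=NULL, no match -> dropped
  - enrollment 6 (Alice): course_id=3 -> matches History
So 1 of 6 rows is dropped.

SQL:
SELECT a.student, b.title AS course
FROM enrollments a
INNER JOIN courses b ON a.course_id = b.id

Result:
student | course   
--------+----------
Julia   | History  
Pete    | History  
Victor  | Databases
Tina    | History  
Alice   | History  


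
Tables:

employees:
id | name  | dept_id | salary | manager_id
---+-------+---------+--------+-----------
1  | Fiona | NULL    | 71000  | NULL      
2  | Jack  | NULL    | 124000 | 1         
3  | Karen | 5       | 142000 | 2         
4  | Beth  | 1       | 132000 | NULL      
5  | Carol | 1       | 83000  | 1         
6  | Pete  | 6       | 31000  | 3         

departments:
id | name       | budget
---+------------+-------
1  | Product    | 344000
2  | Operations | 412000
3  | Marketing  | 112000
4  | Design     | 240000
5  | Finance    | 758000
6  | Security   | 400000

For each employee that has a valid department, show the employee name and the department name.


INNER JOIN keeps only employees rows whose dept_id matches an id in departments. Walk through each employee:
  - employee 1 (Fiona): dept_id=NULL, no match -> dropped
  - employee 2 (Jack): dept_id=NULL, no match -> dropped
  - employee 3 (Karen): dept_id=5 -> matches Finance
  - employee 4 (Beth): dept_id=1 -> matches Product
  - employee 5 (Carol): dept_id=1 -> matches Product
  - employee 6 (Pete): dept_id=6 -> matches Security
So 2 of 6 rows are dropped.

SQL:
SELECT a.name, b.name AS department
FROM employees a
INNER JOIN departments b ON a.dept_id = b.id

Result:
name  | department
------+-----------
Karen | Finance   
Beth  | Product   
Carol | Product   
Pete  | Security  


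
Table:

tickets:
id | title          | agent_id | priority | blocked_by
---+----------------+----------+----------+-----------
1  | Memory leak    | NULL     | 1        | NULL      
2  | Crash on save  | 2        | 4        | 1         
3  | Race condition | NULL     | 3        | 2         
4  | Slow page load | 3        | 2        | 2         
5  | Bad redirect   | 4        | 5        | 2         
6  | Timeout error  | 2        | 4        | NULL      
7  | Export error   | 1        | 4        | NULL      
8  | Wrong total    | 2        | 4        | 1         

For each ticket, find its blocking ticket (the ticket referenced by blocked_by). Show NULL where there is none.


This is a self-join: tickets is joined to a second copy of itself, matching each row's blocked_by to another row's id. Use LEFT JOIN so rows with blocked_by=NULL are kept.
  - ticket 1 (Memory leak): blocked_by=NULL -> NULL
  - ticket 2 (Crash on save): blocked_by=1 -> Memory leak
  - ticket 3 (Race condition): blocked_by=2 -> Crash on save
  - ticket 4 (Slow page load): blocked_by=2 -> Crash on save
  - ticket 5 (Bad redirect): blocked_by=2 -> Crash on save
  - ticket 6 (Timeout error): blocked_by=NULL -> NULL
  - ticket 7 (Export error): blocked_by=NULL -> NULL
  - ticket 8 (Wrong total): blocked_by=1 -> Memory leak

SQL:
SELECT a.title AS item, b.title AS blocked_by
FROM tickets a
LEFT JOIN tickets b ON a.blocked_by = b.id

Result:
item           | blocked_by   
---------------+--------------
Memory leak    | NULL         
Crash on save  | Memory leak  
Race condition | Crash on save
Slow page load | Crash on save
Bad redirect   | Crash on save
Timeout error  | NULL         
Export error   | NULL         
Wrong total    | Memory leak  


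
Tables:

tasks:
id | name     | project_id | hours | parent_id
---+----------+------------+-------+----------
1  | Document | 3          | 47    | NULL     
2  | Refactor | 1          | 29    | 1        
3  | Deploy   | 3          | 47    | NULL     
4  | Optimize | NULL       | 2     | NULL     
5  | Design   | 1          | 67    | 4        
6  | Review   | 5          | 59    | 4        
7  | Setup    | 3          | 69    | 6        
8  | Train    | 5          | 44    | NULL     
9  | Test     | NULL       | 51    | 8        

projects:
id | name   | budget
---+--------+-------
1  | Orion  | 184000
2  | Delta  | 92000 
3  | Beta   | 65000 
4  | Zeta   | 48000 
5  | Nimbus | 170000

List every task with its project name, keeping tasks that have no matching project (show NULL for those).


LEFT JOIN keeps every row from tasks (the left table); where project_id has no match in projects, the project columns become NULL. Walk through each task:
  - task 1 (Document): project_id=3 -> matches Beta
  - task 2 (Refactor): project_id=1 -> matches Orion
  - task 3 (Deploy): project_id=3 -> matches Beta
  - task 4 (Optimize): project_id=NULL, no match -> kept with NULL
  - task 5 (Design): project_id=1 -> matches Orion
  - task 6 (Review): project_id=5 -> matches Nimbus
  - task 7 (Setup): project_id=3 -> matches Beta
  - task 8 (Train): project_id=5 -> matches Nimbus
  - task 9 (Test): project_id=NULL, no match -> kept with NULL
All 9 rows appear; 2 have NULL project.

SQL:
SELECT a.name, b.name AS project
FROM tasks a
LEFT JOIN projects b ON a.project_id = b.id

Result:
name     | project
---------+--------
Document | Beta   
Refactor | Orion  
Deploy   | Beta   
Optimize | NULL   
Design   | Orion  
Review   | Nimbus 
Setup    | Beta   
Train    | Nimbus 
Test     | NULL   


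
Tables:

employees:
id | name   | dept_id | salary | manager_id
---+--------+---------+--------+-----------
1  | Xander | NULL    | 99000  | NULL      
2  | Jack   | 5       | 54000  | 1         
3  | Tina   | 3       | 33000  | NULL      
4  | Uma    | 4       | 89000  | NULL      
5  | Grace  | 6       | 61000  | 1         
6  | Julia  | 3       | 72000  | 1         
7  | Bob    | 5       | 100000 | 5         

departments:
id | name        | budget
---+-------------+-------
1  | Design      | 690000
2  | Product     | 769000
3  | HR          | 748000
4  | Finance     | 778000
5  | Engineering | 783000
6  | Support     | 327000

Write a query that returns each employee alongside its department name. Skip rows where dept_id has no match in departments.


INNER JOIN keeps only employees rows whose dept_id matches an id in departments. Walk through each employee:
  - employee 1 (Xander): dept_id=NULL, no match -> dropped
  - employee 2 (Jack): dept_id=5 -> matches Engineering
  - employee 3 (Tina): dept_id=3 -> matches HR
  - employee 4 (Uma): dept_id=4 -> matches Finance
  - employee 5 (Grace): dept_id=6 -> matches Support
  - employee 6 (Julia): dept_id=3 -> matches HR
  - employee 7 (Bob): dept_id=5 -> matches Engineering
So 1 of 7 rows is dropped.

SQL:
SELECT a.name, b.name AS department
FROM employees a
INNER JOIN departments b ON a.dept_id = b.id

Result:
name  | department 
------+------------
Jack  | Engineering
Tina  | HR         
Uma   | Finance    
Grace | Support    
Julia | HR         
Bob   | Engineering


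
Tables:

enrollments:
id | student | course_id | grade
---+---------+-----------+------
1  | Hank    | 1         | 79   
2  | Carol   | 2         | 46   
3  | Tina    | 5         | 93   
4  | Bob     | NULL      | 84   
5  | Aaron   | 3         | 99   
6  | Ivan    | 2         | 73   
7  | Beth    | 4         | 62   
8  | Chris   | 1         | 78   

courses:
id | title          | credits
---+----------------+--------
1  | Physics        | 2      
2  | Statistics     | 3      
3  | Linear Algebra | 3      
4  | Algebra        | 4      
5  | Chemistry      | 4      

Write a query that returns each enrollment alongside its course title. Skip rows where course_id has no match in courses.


INNER JOIN keeps only enrollments rows whose course_id matches an id in courses. Walk through each enrollment:
  - enrollment 1 (Hank): course_id=1 -> matches Physics
  - enrollment 2 (Carol): course_id=2 -> matches Statistics
  - enrollment 3 (Tina): course_id=5 -> matches Chemistry
  - enrollment 4 (Bob): course_id=NULL, no match -> dropped
  - enrollment 5 (Aaron): course_id=3 -> matches Linear Algebra
  - enrollment 6 (Ivan): course_id=2 -> matches Statistics
  - enrollment 7 (Beth): course_id=4 -> matches Algebra
  - enrollment 8 (Chris): course_id=1 -> matches Physics
So 1 of 8 rows is dropped.

SQL:
SELECT a.student, b.title AS course
FROM enrollments a
INNER JOIN courses b ON a.course_id = b.id

Result:
student | course        
--------+---------------
Hank    | Physics       
Carol   | Statistics    
Tina    | Chemistry     
Aaron   | Linear Algebra
Ivan    | Statistics    
Beth    | Algebra       
Chris   | Physics       


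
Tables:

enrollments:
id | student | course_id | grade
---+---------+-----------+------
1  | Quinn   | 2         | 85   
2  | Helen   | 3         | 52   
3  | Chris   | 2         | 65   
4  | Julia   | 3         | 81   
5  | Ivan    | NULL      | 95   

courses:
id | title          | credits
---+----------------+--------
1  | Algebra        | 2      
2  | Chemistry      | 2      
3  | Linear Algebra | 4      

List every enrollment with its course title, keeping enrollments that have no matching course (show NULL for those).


LEFT JOIN keeps every row from enrollments (the left table); where course_id has no match in courses, the course columns become NULL. Walk through each enrollment:
  - enrollment 1 (Quinn): course_id=2 -> matches Chemistry
  - enrollment 2 (Helen): course_id=3 -> matches Linear Algebra
  - enrollment 3 (Chris): course_id=2 -> matches Chemistry
  - enrollment 4 (Julia): course_id=3 -> matches Linear Algebra
  - enrollment 5 (Ivan): course_id=NULL, no match -> kept with NULL
All 5 rows appear; 1 has NULL course.

SQL:
SELECT a.student, b.title AS course
FROM enrollments a
LEFT JOIN courses b ON a.course_id = b.id

Result:
student | course        
--------+---------------
Quinn   | Chemistry     
Helen   | Linear Algebra
Chris   | Chemistry     
Julia   | Linear Algebra
Ivan    | NULL          


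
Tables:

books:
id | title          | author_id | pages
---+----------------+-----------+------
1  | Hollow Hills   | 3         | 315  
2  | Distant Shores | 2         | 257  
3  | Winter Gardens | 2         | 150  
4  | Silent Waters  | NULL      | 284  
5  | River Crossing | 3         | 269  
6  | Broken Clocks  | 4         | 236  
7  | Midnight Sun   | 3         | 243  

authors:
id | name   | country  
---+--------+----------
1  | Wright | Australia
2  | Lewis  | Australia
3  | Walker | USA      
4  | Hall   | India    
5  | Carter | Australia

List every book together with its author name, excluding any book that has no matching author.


INNER JOIN keeps only books rows whose author_id matches an id in authors. Walk through each book:
  - book 1 (Hollow Hills): author_id=3 -> matches Walker
  - book 2 (Distant Shores): author_id=2 -> matches Lewis
  - book 3 (Winter Gardens): author_id=2 -> matches Lewis
  - book 4 (Silent Waters): author_id=NULL, no match -> dropped
  - book 5 (River Crossing): author_id=3 -> matches Walker
  - book 6 (Broken Clocks): author_id=4 -> matches Hall
  - book 7 (Midnight Sun): author_id=3 -> matches Walker
So 1 of 7 rows is dropped.

SQL:
SELECT a.title, b.name AS author
FROM books a
INNER JOIN authors b ON a.author_id = b.id

Result:
title          | author
---------------+-------
Hollow Hills   | Walker
Distant Shores | Lewis 
Winter Gardens | Lewis 
River Crossing | Walker
Broken Clocks  | Hall  
Midnight Sun   | Walker


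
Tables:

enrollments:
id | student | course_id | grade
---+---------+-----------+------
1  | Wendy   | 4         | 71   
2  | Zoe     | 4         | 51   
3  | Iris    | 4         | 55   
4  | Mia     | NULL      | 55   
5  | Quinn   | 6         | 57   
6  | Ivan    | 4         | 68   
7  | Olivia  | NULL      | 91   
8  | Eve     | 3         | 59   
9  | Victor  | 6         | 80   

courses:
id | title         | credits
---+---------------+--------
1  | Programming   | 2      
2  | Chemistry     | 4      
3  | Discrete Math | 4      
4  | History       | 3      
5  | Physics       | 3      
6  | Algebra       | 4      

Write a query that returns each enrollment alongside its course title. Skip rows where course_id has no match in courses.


INNER JOIN keeps only enrollments rows whose course_id matches an id in courses. Walk through each enrollment:
  - enrollment 1 (Wendy): course_id=4 -> matches History
  - enrollment 2 (Zoe): course_id=4 -> matches History
  - enrollment 3 (Iris): course_id=4 -> matches History
  - enrollment 4 (Mia): course_id=NULL, no match -> dropped
  - enrollment 5 (Quinn): course_id=6 -> matches Algebra
  - enrollment 6 (Ivan): course_id=4 -> matches History
  - enrollment 7 (Olivia): course_id=NULL, no match -> dropped
  - enrollment 8 (Eve): course_id=3 -> matches Discrete Math
  - enrollment 9 (Victor): course_id=6 -> matches Algebra
So 2 of 9 rows are dropped.

SQL:
SELECT a.student, b.title AS course
FROM enrollments a
INNER JOIN courses b ON a.course_id = b.id

Result:
student | course       
--------+--------------
Wendy   | History      
Zoe     | History      
Iris    | History      
Quinn   | Algebra      
Ivan    | History      
Eve     | Discrete Math
Victor  | Algebra      


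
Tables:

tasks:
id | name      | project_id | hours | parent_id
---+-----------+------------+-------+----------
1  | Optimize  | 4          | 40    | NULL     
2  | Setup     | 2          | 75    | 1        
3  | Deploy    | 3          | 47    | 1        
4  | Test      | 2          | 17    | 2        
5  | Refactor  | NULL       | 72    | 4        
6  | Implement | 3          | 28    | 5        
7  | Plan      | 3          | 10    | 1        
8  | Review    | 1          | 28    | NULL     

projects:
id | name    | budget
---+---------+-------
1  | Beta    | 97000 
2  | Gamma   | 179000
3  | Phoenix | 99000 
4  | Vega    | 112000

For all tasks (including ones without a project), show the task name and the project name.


LEFT JOIN keeps every row from tasks (the left table); where project_id has no match in projects, the project columns become NULL. Walk through each task:
  - task 1 (Optimize): project_id=4 -> matches Vega
  - task 2 (Setup): project_id=2 -> matches Gamma
  - task 3 (Deploy): project_id=3 -> matches Phoenix
  - task 4 (Test): project_id=2 -> matches Gamma
  - task 5 (Refactor): project_id=NULL, no match -> kept with NULL
  - task 6 (Implement): project_id=3 -> matches Phoenix
  - task 7 (Plan): project_id=3 -> matches Phoenix
  - task 8 (Review): project_id=1 -> matches Beta
All 8 rows appear; 1 has NULL project.

SQL:
SELECT a.name, b.name AS project
FROM tasks a
LEFT JOIN projects b ON a.project_id = b.id

Result:
name      | project
----------+--------
Optimize  | Vega   
Setup     | Gamma  
Deploy    | Phoenix
Test      | Gamma  
Refactor  | NULL   
Implement | Phoenix
Plan      | Phoenix
Review    | Beta   


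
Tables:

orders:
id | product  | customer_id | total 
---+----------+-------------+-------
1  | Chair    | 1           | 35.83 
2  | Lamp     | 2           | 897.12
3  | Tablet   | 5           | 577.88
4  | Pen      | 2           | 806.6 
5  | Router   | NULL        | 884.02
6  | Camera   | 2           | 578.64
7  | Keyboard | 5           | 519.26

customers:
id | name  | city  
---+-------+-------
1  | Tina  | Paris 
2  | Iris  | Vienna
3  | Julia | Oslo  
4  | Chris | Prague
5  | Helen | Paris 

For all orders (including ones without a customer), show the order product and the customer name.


LEFT JOIN keeps every row from orders (the left table); where customer_id has no match in customers, the customer columns become NULL. Walk through each order:
  - order 1 (Chair): customer_id=1 -> matches Tina
  - order 2 (Lamp): customer_id=2 -> matches Iris
  - order 3 (Tablet): customer_id=5 -> matches Helen
  - order 4 (Pen): customer_id=2 -> matches Iris
  - order 5 (Router): customer_id=NULL, no match -> kept with NULL
  - order 6 (Camera): customer_id=2 -> matches Iris
  - order 7 (Keyboard): customer_id=5 -> matches Helen
All 7 rows appear; 1 has NULL customer.

SQL:
SELECT a.product, b.name AS customer
FROM orders a
LEFT JOIN customers b ON a.customer_id = b.id

Result:
product  | customer
---------+---------
Chair    | Tina    
Lamp     | Iris    
Tablet   | Helen   
Pen      | Iris    
Router   | NULL    
Camera   | Iris    
Keyboard | Helen   


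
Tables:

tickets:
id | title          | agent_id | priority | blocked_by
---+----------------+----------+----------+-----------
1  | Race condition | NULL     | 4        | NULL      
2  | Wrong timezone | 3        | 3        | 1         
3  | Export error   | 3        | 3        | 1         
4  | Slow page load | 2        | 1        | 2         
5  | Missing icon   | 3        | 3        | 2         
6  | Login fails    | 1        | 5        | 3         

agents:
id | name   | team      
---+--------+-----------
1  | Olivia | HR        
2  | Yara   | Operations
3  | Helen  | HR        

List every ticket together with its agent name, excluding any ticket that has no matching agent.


INNER JOIN keeps only tickets rows whose agent_id matches an id in agents. Walk through each ticket:
  - ticket 1 (Race condition): agent_id=NULL, no match -> dropped
  - ticket 2 (Wrong timezone): agent_id=3 -> matches Helen
  - ticket 3 (Export error): agent_id=3 -> matches Helen
  - ticket 4 (Slow page load): agent_id=2 -> matches Yara
  - ticket 5 (Missing icon): agent_id=3 -> matches Helen
  - ticket 6 (Login fails): agent_id=1 -> matches Olivia
So 1 of 6 rows is dropped.

SQL:
SELECT a.title, b.name AS agent
FROM tickets a
INNER JOIN agents b ON a.agent_id = b.id

Result:
title          | agent 
---------------+-------
Wrong timezone | Helen 
Export error   | Helen 
Slow page load | Yara  
Missing icon   | Helen 
Login fails    | Olivia


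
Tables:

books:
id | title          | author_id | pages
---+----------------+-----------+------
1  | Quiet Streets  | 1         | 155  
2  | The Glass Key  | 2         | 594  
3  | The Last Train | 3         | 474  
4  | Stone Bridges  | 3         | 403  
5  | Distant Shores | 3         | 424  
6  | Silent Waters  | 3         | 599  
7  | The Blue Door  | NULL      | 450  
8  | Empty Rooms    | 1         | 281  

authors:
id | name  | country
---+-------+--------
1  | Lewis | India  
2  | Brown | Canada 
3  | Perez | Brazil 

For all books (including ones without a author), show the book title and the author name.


LEFT JOIN keeps every row from books (the left table); where author_id has no match in authors, the author columns become NULL. Walk through each book:
  - book 1 (Quiet Streets): author_id=1 -> matches Lewis
  - book 2 (The Glass Key): author_id=2 -> matches Brown
  - book 3 (The Last Train): author_id=3 -> matches Perez
  - book 4 (Stone Bridges): author_id=3 -> matches Perez
  - book 5 (Distant Shores): author_id=3 -> matches Perez
  - book 6 (Silent Waters): author_id=3 -> matches Perez
  - book 7 (The Blue Door): author_id=NULL, no match -> kept with NULL
  - book 8 (Empty Rooms): author_id=1 -> matches Lewis
All 8 rows appear; 1 has NULL author.

SQL:
SELECT a.title, b.name AS author
FROM books a
LEFT JOIN authors b ON a.author_id = b.id

Result:
title          | author
---------------+-------
Quiet Streets  | Lewis 
The Glass Key  | Brown 
The Last Train | Perez 
Stone Bridges  | Perez 
Distant Shores | Perez 
Silent Waters  | Perez 
The Blue Door  | NULL  
Empty Rooms    | Lewis 
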